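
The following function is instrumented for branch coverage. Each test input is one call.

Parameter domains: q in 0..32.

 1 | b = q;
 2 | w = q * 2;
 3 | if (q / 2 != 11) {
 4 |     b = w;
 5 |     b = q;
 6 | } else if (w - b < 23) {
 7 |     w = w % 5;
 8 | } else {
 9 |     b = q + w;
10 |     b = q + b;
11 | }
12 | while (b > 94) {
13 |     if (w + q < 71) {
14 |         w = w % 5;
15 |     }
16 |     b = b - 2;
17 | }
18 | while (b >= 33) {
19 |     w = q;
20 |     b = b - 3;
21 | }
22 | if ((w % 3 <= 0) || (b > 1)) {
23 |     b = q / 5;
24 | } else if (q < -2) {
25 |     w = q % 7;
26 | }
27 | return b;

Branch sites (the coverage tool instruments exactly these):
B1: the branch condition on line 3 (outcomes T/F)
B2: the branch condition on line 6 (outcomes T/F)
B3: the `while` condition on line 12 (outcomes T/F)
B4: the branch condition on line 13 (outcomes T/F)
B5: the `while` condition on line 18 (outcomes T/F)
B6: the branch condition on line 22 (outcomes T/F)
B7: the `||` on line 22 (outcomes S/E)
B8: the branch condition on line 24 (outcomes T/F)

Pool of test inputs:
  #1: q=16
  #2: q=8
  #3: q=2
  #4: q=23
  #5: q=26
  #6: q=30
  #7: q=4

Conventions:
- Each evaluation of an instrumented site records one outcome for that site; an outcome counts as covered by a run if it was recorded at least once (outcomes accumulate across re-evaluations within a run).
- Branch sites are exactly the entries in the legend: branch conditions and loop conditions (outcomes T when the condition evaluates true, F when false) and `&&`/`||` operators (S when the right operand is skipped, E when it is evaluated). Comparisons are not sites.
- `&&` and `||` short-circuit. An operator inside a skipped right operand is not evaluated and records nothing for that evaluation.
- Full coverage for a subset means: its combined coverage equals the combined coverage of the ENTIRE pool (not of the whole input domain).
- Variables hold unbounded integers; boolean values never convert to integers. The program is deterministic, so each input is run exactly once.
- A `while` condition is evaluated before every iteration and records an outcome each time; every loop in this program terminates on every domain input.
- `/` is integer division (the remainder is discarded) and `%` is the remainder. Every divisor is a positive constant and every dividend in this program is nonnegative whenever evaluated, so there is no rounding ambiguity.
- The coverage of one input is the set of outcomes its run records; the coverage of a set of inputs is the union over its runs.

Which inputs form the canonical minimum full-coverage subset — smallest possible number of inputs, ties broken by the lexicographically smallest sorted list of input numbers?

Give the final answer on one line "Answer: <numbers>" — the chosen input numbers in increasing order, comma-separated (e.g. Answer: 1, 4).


input #1 (q=16): events B1->T, B3->F, B5->F, B7->E, B6->T; covers B1=T, B3=F, B5=F, B6=T, B7=E
input #2 (q=8): events B1->T, B3->F, B5->F, B7->E, B6->T; covers B1=T, B3=F, B5=F, B6=T, B7=E
input #3 (q=2): events B1->T, B3->F, B5->F, B7->E, B6->T; covers B1=T, B3=F, B5=F, B6=T, B7=E
input #4 (q=23): events B1->F, B2->F, B3->F, B5->T, B5->T, B5->T, B5->T, B5->T, B5->T, B5->T, B5->T, B5->T, B5->T, B5->T, ...; covers B1=F, B2=F, B3=F, B5=T, B5=F, B6=T, B7=E
input #5 (q=26): events B1->T, B3->F, B5->F, B7->E, B6->T; covers B1=T, B3=F, B5=F, B6=T, B7=E
input #6 (q=30): events B1->T, B3->F, B5->F, B7->S, B6->T; covers B1=T, B3=F, B5=F, B6=T, B7=S
input #7 (q=4): events B1->T, B3->F, B5->F, B7->E, B6->T; covers B1=T, B3=F, B5=F, B6=T, B7=E
the full pool covers 9 outcomes: B1=T, B1=F, B2=F, B3=F, B5=T, B5=F, B6=T, B7=S, B7=E
size 1 is not enough: best union over all size-1 subsets is 7/9
at size 2, {4, 6} reaches all 9 outcomes; every lexicographically earlier size-2 subset fails
Answer: 4, 6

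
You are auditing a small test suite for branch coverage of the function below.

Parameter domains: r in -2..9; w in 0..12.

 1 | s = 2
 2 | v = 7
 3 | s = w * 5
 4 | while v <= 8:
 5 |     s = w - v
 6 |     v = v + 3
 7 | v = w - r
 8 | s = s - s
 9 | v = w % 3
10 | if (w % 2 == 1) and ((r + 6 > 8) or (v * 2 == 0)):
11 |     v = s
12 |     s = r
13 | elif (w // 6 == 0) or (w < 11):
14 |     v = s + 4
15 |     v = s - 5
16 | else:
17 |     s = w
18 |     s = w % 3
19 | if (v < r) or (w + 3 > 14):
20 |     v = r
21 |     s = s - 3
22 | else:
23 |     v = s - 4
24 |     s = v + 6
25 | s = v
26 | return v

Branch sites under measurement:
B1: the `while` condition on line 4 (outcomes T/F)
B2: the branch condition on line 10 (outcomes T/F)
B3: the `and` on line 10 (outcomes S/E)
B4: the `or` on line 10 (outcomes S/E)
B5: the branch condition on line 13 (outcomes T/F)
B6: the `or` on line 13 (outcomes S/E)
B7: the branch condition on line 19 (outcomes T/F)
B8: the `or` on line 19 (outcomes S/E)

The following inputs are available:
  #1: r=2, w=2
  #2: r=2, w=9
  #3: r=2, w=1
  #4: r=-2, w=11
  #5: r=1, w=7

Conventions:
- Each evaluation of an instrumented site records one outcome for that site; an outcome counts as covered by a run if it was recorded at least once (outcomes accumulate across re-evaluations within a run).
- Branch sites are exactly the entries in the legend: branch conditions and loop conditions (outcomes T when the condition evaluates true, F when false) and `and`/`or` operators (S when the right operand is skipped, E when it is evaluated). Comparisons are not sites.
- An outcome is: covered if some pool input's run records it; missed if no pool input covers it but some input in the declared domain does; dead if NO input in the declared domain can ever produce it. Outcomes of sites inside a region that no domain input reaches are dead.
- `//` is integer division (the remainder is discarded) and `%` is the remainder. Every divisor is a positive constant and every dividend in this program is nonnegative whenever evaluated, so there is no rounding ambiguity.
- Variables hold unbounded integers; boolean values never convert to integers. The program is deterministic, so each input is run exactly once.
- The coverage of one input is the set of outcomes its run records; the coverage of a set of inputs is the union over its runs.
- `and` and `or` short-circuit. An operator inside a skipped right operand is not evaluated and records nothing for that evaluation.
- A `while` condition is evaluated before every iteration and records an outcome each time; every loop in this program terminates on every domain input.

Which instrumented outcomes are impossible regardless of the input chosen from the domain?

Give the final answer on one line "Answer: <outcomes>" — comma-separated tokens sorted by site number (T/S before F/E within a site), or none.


running all 156 domain inputs and tallying outcomes:
  reachable outcomes have witnesses, e.g. B1=T (e.g. r=-2, w=0), B1=F (e.g. r=-2, w=0), B2=T (e.g. r=-2, w=3), B2=F (e.g. r=-2, w=0)
Answer: none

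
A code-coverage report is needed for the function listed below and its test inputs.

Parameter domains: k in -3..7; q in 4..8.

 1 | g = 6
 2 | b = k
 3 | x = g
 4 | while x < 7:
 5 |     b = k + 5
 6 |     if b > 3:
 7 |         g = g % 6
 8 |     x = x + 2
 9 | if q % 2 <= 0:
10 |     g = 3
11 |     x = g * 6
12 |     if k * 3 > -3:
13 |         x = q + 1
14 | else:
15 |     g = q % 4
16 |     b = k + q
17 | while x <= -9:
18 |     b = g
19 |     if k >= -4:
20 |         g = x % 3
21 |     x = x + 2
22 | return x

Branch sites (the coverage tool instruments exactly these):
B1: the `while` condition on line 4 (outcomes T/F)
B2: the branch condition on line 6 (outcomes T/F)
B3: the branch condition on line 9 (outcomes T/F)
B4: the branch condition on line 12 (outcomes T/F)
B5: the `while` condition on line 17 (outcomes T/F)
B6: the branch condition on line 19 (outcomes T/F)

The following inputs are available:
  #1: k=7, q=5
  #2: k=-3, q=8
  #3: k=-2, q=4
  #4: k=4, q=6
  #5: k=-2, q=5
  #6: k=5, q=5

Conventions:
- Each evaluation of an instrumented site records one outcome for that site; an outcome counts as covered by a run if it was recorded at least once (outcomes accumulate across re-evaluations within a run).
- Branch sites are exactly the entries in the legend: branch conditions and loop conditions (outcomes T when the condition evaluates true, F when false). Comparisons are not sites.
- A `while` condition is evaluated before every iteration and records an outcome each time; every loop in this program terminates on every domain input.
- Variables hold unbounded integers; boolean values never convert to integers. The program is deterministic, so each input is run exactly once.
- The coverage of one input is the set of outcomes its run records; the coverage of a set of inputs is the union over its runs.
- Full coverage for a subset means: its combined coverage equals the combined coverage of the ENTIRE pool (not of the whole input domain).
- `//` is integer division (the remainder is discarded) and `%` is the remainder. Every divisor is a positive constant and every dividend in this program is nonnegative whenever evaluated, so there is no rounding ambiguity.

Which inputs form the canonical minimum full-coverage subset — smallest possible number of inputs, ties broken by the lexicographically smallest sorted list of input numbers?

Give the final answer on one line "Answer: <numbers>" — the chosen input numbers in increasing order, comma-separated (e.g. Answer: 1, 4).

input #1, k=7, q=5: events B1->T, B2->T, B1->F, B3->F, B5->F; outcomes B1=T, B1=F, B2=T, B3=F, B5=F
input #2, k=-3, q=8: events B1->T, B2->F, B1->F, B3->T, B4->F, B5->F; outcomes B1=T, B1=F, B2=F, B3=T, B4=F, B5=F
input #3, k=-2, q=4: events B1->T, B2->F, B1->F, B3->T, B4->F, B5->F; outcomes B1=T, B1=F, B2=F, B3=T, B4=F, B5=F
input #4, k=4, q=6: events B1->T, B2->T, B1->F, B3->T, B4->T, B5->F; outcomes B1=T, B1=F, B2=T, B3=T, B4=T, B5=F
input #5, k=-2, q=5: events B1->T, B2->F, B1->F, B3->F, B5->F; outcomes B1=T, B1=F, B2=F, B3=F, B5=F
input #6, k=5, q=5: events B1->T, B2->T, B1->F, B3->F, B5->F; outcomes B1=T, B1=F, B2=T, B3=F, B5=F
together the pool reaches 9 outcomes: B1=T, B1=F, B2=T, B2=F, B3=T, B3=F, B4=T, B4=F, B5=F
no size-1 subset reaches all 9 outcomes (best union: 6/9)
no size-2 subset reaches all 9 outcomes (best union: 8/9)
size 3: inputs {1, 2, 4} cover all 9 outcomes, and no lexicographically smaller subset of this size does

Answer: 1, 2, 4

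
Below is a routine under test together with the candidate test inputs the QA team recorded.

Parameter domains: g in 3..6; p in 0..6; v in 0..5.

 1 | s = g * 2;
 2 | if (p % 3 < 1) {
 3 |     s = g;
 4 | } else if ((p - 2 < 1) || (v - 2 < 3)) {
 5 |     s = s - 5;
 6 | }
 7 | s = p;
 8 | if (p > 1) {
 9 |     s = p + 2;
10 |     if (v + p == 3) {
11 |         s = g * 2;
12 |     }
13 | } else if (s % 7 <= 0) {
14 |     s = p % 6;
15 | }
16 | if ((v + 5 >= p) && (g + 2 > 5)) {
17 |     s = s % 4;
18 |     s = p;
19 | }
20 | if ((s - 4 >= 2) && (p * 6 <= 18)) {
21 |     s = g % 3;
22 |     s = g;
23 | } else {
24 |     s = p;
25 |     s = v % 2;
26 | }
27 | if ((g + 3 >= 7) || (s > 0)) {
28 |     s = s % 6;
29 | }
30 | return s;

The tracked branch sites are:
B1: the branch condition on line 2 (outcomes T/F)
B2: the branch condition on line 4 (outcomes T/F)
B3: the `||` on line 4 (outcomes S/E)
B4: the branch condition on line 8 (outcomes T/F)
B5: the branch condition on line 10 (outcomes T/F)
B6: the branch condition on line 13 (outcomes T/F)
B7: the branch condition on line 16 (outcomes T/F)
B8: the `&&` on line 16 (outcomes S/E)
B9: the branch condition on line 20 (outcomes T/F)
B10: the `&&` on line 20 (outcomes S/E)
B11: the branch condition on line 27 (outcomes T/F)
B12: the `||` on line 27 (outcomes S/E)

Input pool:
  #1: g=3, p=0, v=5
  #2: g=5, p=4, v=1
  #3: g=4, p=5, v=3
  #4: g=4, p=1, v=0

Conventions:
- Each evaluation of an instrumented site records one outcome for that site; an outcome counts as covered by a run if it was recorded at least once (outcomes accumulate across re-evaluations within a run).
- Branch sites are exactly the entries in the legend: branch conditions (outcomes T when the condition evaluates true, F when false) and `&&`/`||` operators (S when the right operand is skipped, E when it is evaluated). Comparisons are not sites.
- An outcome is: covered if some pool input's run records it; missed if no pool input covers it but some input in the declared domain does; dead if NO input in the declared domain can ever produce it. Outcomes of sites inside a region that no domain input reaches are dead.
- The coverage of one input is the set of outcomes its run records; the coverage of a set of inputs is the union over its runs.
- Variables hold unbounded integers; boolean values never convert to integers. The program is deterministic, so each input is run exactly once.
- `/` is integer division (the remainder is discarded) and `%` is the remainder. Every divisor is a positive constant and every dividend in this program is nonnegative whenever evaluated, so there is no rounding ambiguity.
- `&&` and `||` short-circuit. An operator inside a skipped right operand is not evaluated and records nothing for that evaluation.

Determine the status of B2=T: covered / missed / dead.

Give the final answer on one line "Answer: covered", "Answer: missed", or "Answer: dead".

B2=T is recorded by pool input(s) 2, 3, 4 -> covered

Answer: covered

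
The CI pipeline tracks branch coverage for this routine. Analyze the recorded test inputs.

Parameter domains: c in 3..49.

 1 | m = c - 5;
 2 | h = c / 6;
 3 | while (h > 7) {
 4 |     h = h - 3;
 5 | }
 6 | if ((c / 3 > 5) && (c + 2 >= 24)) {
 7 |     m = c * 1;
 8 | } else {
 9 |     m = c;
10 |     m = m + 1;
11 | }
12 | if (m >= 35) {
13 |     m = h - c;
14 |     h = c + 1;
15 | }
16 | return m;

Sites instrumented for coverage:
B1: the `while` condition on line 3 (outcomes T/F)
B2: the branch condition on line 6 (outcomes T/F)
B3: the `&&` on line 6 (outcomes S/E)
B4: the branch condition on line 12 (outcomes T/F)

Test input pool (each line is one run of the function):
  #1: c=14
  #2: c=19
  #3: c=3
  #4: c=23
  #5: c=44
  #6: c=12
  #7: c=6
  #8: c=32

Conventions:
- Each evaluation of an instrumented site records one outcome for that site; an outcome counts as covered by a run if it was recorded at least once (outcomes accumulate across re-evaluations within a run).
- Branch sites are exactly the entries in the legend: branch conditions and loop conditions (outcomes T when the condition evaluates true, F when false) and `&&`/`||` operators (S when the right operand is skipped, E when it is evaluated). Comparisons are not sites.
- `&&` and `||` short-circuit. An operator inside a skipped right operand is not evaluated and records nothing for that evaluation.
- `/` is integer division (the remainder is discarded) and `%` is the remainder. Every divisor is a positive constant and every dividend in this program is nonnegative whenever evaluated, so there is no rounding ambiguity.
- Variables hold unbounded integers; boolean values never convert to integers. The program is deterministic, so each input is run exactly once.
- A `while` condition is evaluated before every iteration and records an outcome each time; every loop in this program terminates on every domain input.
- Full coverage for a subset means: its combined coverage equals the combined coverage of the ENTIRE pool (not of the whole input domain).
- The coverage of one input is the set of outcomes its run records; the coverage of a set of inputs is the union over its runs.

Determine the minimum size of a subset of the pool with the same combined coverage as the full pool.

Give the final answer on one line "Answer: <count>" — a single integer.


#1 (c=14) -> B1->F, B3->S, B2->F, B4->F; covered: B1=F, B2=F, B3=S, B4=F
#2 (c=19) -> B1->F, B3->E, B2->F, B4->F; covered: B1=F, B2=F, B3=E, B4=F
#3 (c=3) -> B1->F, B3->S, B2->F, B4->F; covered: B1=F, B2=F, B3=S, B4=F
#4 (c=23) -> B1->F, B3->E, B2->T, B4->F; covered: B1=F, B2=T, B3=E, B4=F
#5 (c=44) -> B1->F, B3->E, B2->T, B4->T; covered: B1=F, B2=T, B3=E, B4=T
#6 (c=12) -> B1->F, B3->S, B2->F, B4->F; covered: B1=F, B2=F, B3=S, B4=F
#7 (c=6) -> B1->F, B3->S, B2->F, B4->F; covered: B1=F, B2=F, B3=S, B4=F
#8 (c=32) -> B1->F, B3->E, B2->T, B4->F; covered: B1=F, B2=T, B3=E, B4=F
together the pool reaches 7 outcomes: B1=F, B2=T, B2=F, B3=S, B3=E, B4=T, B4=F
no size-1 subset reaches all 7 outcomes (best union: 4/7)
size 2: inputs {1, 5} cover all 7 outcomes, and no lexicographically smaller subset of this size does
Answer: 2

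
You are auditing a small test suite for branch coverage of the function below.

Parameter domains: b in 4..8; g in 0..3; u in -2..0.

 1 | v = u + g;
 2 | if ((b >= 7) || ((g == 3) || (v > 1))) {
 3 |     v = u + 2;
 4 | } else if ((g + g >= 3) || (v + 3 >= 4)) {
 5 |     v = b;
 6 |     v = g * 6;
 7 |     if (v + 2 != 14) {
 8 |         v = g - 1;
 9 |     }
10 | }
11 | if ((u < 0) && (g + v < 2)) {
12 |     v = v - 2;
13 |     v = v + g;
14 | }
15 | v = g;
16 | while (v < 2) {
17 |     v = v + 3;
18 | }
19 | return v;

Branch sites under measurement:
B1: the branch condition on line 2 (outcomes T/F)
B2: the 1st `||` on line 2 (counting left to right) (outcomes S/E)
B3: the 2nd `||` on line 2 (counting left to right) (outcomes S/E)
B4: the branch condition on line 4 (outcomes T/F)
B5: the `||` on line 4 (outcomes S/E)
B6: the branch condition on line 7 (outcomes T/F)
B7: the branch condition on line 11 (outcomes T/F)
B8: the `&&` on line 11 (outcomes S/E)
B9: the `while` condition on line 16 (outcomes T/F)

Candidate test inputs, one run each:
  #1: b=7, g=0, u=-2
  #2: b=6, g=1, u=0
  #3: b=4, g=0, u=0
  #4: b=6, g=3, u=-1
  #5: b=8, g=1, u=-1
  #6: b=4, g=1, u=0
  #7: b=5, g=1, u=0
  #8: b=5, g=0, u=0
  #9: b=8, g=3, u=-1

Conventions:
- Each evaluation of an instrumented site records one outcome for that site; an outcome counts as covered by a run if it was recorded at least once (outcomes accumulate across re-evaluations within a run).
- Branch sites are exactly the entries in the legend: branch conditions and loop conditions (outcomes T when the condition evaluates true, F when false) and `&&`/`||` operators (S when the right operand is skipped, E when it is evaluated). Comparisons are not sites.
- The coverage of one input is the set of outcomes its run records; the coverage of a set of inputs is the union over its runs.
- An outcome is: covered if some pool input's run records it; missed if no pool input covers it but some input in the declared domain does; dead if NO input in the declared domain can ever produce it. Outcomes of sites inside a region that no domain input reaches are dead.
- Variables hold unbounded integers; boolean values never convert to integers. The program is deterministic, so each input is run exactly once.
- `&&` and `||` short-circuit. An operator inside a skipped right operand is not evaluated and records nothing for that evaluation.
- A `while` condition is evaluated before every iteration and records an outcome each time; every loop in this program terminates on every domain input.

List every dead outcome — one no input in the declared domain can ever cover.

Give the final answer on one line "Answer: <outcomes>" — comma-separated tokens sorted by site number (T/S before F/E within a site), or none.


exhaustive pass over the 60-input domain:
  reachable outcomes have witnesses, e.g. B1=T (e.g. b=4, g=2, u=0), B1=F (e.g. b=4, g=0, u=-2), B2=S (e.g. b=7, g=0, u=-2), B2=E (e.g. b=4, g=0, u=-2)
Answer: none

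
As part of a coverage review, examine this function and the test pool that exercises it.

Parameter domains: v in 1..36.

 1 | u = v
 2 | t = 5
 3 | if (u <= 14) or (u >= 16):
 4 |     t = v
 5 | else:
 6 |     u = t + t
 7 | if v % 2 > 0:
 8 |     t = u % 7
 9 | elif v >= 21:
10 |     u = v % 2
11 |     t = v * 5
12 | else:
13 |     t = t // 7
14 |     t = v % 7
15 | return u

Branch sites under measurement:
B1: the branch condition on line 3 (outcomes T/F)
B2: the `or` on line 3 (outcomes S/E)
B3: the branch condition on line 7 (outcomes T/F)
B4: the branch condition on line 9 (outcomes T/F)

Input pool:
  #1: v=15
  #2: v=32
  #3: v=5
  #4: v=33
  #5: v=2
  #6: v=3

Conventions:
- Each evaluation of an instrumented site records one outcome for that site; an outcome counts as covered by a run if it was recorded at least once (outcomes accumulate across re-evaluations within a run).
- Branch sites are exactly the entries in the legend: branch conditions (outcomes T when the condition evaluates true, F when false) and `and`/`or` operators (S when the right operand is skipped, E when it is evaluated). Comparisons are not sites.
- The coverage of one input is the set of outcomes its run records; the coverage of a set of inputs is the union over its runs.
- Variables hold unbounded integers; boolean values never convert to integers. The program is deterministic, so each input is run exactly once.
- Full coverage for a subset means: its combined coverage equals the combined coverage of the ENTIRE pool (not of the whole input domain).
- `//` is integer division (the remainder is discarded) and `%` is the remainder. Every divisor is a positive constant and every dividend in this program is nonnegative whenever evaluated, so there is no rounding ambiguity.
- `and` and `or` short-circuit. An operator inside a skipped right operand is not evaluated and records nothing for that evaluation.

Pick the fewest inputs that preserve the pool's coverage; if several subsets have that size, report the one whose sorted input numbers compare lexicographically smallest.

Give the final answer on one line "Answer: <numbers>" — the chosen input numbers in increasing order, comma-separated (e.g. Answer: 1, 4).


run #1 (v=15) runs B2->E, B1->F, B3->T; records B1=F, B2=E, B3=T
run #2 (v=32) runs B2->E, B1->T, B3->F, B4->T; records B1=T, B2=E, B3=F, B4=T
run #3 (v=5) runs B2->S, B1->T, B3->T; records B1=T, B2=S, B3=T
run #4 (v=33) runs B2->E, B1->T, B3->T; records B1=T, B2=E, B3=T
run #5 (v=2) runs B2->S, B1->T, B3->F, B4->F; records B1=T, B2=S, B3=F, B4=F
run #6 (v=3) runs B2->S, B1->T, B3->T; records B1=T, B2=S, B3=T
union over all inputs: B1=T, B1=F, B2=S, B2=E, B3=T, B3=F, B4=T, B4=F (8 outcomes)
no size-1 subset reaches all 8 outcomes (best union: 4/8)
no size-2 subset reaches all 8 outcomes (best union: 7/8)
at size 3, {1, 2, 5} reaches all 8 outcomes; every lexicographically earlier size-3 subset fails
Answer: 1, 2, 5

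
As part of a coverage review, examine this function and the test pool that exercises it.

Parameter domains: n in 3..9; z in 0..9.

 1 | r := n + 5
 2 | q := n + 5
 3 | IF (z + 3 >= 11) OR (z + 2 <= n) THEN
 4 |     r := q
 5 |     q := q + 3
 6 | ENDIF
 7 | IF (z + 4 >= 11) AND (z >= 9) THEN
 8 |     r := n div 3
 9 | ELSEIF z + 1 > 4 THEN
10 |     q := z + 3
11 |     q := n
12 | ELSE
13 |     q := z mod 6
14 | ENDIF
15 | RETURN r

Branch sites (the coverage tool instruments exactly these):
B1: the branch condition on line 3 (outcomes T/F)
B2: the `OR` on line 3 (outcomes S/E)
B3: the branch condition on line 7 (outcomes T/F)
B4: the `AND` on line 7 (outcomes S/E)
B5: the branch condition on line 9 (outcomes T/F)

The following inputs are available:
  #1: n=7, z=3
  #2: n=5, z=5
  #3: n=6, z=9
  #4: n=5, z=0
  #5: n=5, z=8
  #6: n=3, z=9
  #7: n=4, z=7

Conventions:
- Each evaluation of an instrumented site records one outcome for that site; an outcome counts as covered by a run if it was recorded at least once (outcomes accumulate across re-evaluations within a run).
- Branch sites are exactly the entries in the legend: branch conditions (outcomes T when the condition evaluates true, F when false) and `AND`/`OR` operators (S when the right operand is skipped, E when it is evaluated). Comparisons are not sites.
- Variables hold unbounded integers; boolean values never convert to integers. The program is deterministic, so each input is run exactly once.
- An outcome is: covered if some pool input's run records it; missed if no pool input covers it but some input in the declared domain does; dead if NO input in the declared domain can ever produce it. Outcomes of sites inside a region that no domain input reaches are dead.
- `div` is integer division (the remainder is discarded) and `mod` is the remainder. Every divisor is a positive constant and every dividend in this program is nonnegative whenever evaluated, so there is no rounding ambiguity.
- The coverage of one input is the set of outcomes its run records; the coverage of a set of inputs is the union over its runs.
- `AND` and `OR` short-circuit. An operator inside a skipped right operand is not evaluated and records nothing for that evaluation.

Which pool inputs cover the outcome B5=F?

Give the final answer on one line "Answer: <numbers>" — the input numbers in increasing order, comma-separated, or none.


input #1 (n=7, z=3): covers B5=F
input #2 (n=5, z=5): misses B5=F
input #3 (n=6, z=9): misses B5=F
input #4 (n=5, z=0): covers B5=F
input #5 (n=5, z=8): misses B5=F
input #6 (n=3, z=9): misses B5=F
input #7 (n=4, z=7): misses B5=F
Answer: 1, 4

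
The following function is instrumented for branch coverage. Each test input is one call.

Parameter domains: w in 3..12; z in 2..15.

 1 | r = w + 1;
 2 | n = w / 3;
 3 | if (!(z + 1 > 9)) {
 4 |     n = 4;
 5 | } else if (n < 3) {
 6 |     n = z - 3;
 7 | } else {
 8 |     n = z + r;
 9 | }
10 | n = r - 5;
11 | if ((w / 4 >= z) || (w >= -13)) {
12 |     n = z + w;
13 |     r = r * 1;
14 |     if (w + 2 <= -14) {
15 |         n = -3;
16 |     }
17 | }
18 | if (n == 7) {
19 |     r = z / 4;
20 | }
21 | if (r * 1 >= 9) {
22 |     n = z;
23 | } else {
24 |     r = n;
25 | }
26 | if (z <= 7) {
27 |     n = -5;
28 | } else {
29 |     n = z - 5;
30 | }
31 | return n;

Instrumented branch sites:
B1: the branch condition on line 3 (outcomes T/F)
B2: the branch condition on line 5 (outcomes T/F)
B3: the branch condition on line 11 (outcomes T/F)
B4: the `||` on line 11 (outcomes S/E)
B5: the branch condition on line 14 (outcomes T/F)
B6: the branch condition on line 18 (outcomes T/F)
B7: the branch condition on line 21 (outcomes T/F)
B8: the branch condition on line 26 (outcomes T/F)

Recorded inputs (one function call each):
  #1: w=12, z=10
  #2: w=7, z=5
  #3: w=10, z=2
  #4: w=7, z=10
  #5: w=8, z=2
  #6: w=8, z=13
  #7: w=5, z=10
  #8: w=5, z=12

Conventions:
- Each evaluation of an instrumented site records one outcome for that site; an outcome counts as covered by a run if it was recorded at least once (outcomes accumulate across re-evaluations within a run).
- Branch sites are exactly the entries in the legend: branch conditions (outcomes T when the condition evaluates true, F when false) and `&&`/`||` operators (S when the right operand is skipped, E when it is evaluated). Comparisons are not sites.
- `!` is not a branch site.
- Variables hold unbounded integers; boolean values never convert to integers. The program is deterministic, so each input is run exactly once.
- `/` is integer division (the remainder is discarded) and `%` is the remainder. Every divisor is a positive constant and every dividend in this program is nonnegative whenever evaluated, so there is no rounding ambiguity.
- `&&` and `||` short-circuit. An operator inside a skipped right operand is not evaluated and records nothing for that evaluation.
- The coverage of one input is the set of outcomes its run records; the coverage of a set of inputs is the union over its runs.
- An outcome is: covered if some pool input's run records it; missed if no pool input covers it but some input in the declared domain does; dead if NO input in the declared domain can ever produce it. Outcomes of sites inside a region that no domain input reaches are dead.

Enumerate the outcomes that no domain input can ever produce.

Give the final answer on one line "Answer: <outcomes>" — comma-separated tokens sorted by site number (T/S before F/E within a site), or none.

exhaustive pass over the 140-input domain:
  B3=F: zero occurrences over every domain input -> dead
  B5=T: zero occurrences over every domain input -> dead
  reachable outcomes have witnesses, e.g. B1=T (e.g. w=3, z=2), B1=F (e.g. w=3, z=9), B2=T (e.g. w=3, z=9), B2=F (e.g. w=9, z=9)

Answer: B3=F, B5=T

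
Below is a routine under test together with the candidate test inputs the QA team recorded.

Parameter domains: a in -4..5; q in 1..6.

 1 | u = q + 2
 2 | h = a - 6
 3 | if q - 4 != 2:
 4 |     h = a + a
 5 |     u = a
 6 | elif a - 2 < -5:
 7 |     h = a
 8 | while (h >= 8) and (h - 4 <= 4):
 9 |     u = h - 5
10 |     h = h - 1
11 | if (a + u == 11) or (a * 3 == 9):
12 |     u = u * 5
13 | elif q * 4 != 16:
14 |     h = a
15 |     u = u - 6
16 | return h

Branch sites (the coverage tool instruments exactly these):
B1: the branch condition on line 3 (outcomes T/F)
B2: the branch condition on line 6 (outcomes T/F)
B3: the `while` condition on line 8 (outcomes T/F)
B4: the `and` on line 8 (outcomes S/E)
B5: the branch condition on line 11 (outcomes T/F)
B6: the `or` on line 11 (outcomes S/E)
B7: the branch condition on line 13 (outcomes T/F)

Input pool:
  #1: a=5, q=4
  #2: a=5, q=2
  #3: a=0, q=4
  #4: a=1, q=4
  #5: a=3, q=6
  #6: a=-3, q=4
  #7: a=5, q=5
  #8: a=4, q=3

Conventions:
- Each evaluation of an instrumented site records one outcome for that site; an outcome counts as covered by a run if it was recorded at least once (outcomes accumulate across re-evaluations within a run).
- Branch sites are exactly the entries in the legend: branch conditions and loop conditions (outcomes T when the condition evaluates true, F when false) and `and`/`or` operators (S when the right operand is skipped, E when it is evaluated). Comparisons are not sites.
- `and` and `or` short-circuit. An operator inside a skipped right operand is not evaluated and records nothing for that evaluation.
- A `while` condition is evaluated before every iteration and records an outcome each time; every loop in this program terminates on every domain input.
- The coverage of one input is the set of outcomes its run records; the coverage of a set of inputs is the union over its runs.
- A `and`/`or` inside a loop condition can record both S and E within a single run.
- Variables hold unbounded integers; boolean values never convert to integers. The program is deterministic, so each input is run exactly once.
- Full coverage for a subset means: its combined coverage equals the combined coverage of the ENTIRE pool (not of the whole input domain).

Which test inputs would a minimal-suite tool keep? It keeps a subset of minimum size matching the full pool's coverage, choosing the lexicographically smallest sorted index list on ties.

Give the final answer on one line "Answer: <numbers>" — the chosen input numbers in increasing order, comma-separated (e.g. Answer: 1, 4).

test 1 (a=5, q=4) fires B1->T, B4->E, B3->F, B6->E, B5->F, B7->F; hits B1=T, B3=F, B4=E, B5=F, B6=E, B7=F
test 2 (a=5, q=2) fires B1->T, B4->E, B3->F, B6->E, B5->F, B7->T; hits B1=T, B3=F, B4=E, B5=F, B6=E, B7=T
test 3 (a=0, q=4) fires B1->T, B4->S, B3->F, B6->E, B5->F, B7->F; hits B1=T, B3=F, B4=S, B5=F, B6=E, B7=F
test 4 (a=1, q=4) fires B1->T, B4->S, B3->F, B6->E, B5->F, B7->F; hits B1=T, B3=F, B4=S, B5=F, B6=E, B7=F
test 5 (a=3, q=6) fires B1->F, B2->F, B4->S, B3->F, B6->S, B5->T; hits B1=F, B2=F, B3=F, B4=S, B5=T, B6=S
test 6 (a=-3, q=4) fires B1->T, B4->S, B3->F, B6->E, B5->F, B7->F; hits B1=T, B3=F, B4=S, B5=F, B6=E, B7=F
test 7 (a=5, q=5) fires B1->T, B4->E, B3->F, B6->E, B5->F, B7->T; hits B1=T, B3=F, B4=E, B5=F, B6=E, B7=T
test 8 (a=4, q=3) fires B1->T, B4->E, B3->T, B4->S, B3->F, B6->E, B5->F, B7->T; hits B1=T, B3=T, B3=F, B4=S, B4=E, B5=F, B6=E, B7=T
pool-wide coverage (13 outcomes): B1=T, B1=F, B2=F, B3=T, B3=F, B4=S, B4=E, B5=T, B5=F, B6=S, B6=E, B7=T, B7=F
every size-1 subset falls short of the 13 outcomes (best: 8/13)
every size-2 subset falls short of the 13 outcomes (best: 12/13)
inputs {1, 5, 8} (size 3) cover everything; no size-3 subset with a lexicographically smaller index list covers all 13

Answer: 1, 5, 8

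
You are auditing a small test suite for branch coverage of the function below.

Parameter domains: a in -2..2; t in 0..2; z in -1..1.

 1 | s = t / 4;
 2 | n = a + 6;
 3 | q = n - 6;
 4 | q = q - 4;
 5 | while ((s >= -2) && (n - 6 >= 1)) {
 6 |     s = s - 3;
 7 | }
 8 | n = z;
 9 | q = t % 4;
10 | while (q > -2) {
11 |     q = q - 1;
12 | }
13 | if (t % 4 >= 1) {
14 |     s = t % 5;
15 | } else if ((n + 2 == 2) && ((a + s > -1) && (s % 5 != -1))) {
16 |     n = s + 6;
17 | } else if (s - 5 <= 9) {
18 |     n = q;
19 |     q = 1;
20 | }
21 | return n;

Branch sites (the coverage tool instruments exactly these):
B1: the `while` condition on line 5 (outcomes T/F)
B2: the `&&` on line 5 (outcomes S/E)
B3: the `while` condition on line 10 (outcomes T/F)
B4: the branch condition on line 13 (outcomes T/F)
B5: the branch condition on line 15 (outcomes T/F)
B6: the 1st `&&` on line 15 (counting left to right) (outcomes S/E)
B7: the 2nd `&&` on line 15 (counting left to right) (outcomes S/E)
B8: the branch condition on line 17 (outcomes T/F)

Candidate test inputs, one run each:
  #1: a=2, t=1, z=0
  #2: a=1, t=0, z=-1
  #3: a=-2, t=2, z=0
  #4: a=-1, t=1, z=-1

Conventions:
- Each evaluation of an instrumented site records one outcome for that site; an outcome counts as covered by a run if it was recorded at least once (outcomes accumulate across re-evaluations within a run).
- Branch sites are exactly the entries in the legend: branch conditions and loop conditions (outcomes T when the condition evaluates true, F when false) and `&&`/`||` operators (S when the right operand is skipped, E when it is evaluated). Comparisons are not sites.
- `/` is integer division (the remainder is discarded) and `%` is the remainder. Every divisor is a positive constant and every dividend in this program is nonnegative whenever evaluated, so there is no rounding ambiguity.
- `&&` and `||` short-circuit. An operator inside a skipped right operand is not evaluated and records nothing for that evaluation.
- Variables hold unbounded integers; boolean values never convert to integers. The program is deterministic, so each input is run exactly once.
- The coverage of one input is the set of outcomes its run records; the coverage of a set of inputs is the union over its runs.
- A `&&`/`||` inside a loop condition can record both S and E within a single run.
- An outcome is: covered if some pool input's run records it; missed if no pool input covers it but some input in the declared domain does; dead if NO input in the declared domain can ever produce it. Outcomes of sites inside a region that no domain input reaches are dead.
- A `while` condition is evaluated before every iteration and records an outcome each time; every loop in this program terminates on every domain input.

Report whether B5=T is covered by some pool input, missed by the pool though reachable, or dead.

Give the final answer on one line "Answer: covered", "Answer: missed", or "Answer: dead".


no pool input records B5=T
but domain input (a=0, t=0, z=0) does record it -> reachable, so missed
Answer: missed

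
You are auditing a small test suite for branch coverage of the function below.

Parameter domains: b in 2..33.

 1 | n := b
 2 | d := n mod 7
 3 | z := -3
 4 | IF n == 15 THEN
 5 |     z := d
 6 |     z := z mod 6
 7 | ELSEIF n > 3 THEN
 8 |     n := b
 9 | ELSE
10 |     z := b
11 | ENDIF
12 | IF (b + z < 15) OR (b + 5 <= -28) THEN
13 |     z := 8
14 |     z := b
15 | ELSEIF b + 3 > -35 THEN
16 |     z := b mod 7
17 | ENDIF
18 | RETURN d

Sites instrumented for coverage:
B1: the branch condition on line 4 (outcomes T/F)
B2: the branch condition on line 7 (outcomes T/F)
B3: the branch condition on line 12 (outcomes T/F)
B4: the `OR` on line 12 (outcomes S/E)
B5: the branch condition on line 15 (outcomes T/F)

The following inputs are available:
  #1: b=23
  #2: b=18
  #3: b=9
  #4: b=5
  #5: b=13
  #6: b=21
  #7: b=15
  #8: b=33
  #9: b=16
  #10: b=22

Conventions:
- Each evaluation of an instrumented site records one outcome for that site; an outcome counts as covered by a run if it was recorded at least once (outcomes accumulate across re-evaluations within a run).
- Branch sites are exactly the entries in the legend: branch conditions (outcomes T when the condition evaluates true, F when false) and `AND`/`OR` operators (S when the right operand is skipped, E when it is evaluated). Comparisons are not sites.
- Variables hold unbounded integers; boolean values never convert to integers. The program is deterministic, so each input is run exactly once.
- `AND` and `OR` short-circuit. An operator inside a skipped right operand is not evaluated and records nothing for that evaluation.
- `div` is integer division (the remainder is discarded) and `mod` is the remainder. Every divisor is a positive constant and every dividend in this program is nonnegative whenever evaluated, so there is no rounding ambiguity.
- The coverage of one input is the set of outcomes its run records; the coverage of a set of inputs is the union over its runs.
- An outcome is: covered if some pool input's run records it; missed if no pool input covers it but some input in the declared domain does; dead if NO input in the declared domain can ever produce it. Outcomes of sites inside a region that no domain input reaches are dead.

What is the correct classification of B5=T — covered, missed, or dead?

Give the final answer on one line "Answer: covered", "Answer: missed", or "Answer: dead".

B5=T is recorded by pool input(s) 1, 2, 6, 7, 8, 10 -> covered

Answer: covered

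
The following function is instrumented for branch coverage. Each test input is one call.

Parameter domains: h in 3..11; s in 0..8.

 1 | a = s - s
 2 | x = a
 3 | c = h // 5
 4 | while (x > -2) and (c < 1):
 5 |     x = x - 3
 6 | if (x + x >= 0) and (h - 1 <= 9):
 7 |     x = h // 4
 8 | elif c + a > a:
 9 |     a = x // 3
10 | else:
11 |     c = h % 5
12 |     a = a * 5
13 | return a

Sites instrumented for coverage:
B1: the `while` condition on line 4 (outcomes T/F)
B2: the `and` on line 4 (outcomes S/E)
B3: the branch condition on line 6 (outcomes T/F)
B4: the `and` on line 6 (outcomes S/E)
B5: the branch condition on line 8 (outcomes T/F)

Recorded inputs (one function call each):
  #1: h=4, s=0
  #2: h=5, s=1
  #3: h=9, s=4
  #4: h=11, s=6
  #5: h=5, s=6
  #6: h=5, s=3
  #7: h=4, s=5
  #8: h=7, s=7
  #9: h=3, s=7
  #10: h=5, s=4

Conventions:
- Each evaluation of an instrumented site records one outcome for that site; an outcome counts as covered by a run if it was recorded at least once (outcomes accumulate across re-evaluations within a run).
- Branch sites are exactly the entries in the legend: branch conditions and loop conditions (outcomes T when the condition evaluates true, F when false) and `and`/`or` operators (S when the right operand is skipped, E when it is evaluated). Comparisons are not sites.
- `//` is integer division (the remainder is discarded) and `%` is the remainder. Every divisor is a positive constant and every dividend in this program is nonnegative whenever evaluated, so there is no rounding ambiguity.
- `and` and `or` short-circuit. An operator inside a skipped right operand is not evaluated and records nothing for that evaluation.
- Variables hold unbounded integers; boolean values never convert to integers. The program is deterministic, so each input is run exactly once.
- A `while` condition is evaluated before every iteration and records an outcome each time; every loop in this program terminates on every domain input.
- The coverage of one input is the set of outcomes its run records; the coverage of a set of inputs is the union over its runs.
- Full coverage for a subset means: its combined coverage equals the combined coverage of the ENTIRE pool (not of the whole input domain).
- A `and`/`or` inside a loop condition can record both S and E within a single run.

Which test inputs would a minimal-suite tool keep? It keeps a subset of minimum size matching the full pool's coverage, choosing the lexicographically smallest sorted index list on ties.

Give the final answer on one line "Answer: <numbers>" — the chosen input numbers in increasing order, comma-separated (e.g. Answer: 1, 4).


run #1 (h=4, s=0) runs B2->E, B1->T, B2->S, B1->F, B4->S, B3->F, B5->F; records B1=T, B1=F, B2=S, B2=E, B3=F, B4=S, B5=F
run #2 (h=5, s=1) runs B2->E, B1->F, B4->E, B3->T; records B1=F, B2=E, B3=T, B4=E
run #3 (h=9, s=4) runs B2->E, B1->F, B4->E, B3->T; records B1=F, B2=E, B3=T, B4=E
run #4 (h=11, s=6) runs B2->E, B1->F, B4->E, B3->F, B5->T; records B1=F, B2=E, B3=F, B4=E, B5=T
run #5 (h=5, s=6) runs B2->E, B1->F, B4->E, B3->T; records B1=F, B2=E, B3=T, B4=E
run #6 (h=5, s=3) runs B2->E, B1->F, B4->E, B3->T; records B1=F, B2=E, B3=T, B4=E
run #7 (h=4, s=5) runs B2->E, B1->T, B2->S, B1->F, B4->S, B3->F, B5->F; records B1=T, B1=F, B2=S, B2=E, B3=F, B4=S, B5=F
run #8 (h=7, s=7) runs B2->E, B1->F, B4->E, B3->T; records B1=F, B2=E, B3=T, B4=E
run #9 (h=3, s=7) runs B2->E, B1->T, B2->S, B1->F, B4->S, B3->F, B5->F; records B1=T, B1=F, B2=S, B2=E, B3=F, B4=S, B5=F
run #10 (h=5, s=4) runs B2->E, B1->F, B4->E, B3->T; records B1=F, B2=E, B3=T, B4=E
the full pool covers 10 outcomes: B1=T, B1=F, B2=S, B2=E, B3=T, B3=F, B4=S, B4=E, B5=T, B5=F
every size-1 subset falls short of the 10 outcomes (best: 7/10)
every size-2 subset falls short of the 10 outcomes (best: 9/10)
size 3: inputs {1, 2, 4} cover all 10 outcomes, and no lexicographically smaller subset of this size does
Answer: 1, 2, 4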